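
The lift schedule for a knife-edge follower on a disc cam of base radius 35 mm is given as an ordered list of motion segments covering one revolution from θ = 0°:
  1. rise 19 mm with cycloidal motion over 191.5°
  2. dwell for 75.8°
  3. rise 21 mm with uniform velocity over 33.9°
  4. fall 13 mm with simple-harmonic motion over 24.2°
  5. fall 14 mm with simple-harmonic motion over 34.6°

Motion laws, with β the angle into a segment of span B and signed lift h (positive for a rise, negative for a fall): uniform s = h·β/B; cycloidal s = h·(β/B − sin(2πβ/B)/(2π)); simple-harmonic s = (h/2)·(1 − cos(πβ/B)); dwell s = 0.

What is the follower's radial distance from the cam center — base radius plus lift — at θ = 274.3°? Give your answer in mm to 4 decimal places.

seg 1 [0°–191.5°] cycloidal, h=19: full span → s += 19 → s = 19.0000
seg 2 [191.5°–267.3°] dwell: s stays 19.0000
seg 3 [267.3°–301.2°] uniform, h=21: θ=274.3° here. β=7, B=33.9. 21·7/33.9 = 4.3363 → s = 23.3363
radial distance = base radius + s = 35 + 23.3363 = 58.3363

58.3363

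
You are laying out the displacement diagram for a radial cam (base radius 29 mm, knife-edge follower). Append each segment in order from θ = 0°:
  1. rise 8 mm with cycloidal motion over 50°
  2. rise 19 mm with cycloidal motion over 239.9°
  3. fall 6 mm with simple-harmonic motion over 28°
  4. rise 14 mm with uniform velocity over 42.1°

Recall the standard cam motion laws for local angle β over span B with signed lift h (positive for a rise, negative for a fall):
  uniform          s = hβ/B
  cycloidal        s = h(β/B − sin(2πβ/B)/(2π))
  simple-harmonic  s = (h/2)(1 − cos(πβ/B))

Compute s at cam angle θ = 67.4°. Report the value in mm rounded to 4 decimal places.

seg 1 [0°–50°] cycloidal, h=8: full span → s += 8 → s = 8.0000
seg 2 [50°–289.9°] cycloidal, h=19: θ=67.4° here. β=17.4, B=239.9. 19·(0.0725 − sin(2π·0.0725)/(2π)) = 0.0472 → s = 8.0472

8.0472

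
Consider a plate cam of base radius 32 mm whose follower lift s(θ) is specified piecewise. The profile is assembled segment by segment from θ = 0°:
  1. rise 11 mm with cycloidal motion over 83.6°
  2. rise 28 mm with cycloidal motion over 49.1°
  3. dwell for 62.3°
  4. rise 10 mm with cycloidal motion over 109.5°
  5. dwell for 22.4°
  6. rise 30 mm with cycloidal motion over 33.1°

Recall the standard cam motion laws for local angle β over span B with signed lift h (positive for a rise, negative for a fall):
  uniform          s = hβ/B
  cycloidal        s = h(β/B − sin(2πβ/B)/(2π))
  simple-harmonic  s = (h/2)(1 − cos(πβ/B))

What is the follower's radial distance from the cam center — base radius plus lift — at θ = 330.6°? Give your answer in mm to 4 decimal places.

seg 1 [0°–83.6°] cycloidal, h=11: full span → s += 11 → s = 11.0000
seg 2 [83.6°–132.7°] cycloidal, h=28: full span → s += 28 → s = 39.0000
seg 3 [132.7°–195°] dwell: s stays 39.0000
seg 4 [195°–304.5°] cycloidal, h=10: full span → s += 10 → s = 49.0000
seg 5 [304.5°–326.9°] dwell: s stays 49.0000
seg 6 [326.9°–360°] cycloidal, h=30: θ=330.6° here. β=3.7, B=33.1. 30·(0.1118 − sin(2π·0.1118)/(2π)) = 0.2690 → s = 49.2690
radial distance = base radius + s = 32 + 49.2690 = 81.2690

81.2690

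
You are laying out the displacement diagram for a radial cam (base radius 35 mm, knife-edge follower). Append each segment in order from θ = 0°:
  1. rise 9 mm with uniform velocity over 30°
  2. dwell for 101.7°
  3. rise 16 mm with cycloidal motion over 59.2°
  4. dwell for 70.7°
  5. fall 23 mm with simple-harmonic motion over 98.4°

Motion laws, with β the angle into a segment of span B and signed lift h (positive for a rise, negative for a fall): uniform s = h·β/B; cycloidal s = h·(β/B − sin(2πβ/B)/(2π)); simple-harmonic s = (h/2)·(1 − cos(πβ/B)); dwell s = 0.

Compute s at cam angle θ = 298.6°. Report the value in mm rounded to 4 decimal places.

seg 1 [0°–30°] uniform, h=9: full span → s += 9 → s = 9.0000
seg 2 [30°–131.7°] dwell: s stays 9.0000
seg 3 [131.7°–190.9°] cycloidal, h=16: full span → s += 16 → s = 25.0000
seg 4 [190.9°–261.6°] dwell: s stays 25.0000
seg 5 [261.6°–360°] simple-harmonic, h=-23: θ=298.6° here. β=37, B=98.4. -23/2·(1 − cos(π·0.3760)) = -7.1331 → s = 17.8669

17.8669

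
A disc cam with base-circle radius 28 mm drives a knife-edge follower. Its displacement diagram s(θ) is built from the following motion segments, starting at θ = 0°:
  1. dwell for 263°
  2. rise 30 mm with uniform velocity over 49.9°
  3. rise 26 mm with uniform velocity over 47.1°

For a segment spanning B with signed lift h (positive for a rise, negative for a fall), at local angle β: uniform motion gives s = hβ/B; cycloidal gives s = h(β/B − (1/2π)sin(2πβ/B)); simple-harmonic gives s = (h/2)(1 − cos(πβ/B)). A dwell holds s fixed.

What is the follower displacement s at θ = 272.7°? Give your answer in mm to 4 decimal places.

seg 1 [0°–263°] dwell: s stays 0.0000
seg 2 [263°–312.9°] uniform, h=30: θ=272.7° here. β=9.7, B=49.9. 30·9.7/49.9 = 5.8317 → s = 5.8317

5.8317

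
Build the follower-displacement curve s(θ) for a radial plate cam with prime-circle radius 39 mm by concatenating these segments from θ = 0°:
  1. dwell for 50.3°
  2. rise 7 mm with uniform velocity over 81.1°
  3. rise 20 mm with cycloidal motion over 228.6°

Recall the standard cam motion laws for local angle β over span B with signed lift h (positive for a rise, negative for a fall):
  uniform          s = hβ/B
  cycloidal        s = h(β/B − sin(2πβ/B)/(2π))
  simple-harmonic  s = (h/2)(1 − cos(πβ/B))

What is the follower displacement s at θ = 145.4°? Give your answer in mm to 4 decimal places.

seg 1 [0°–50.3°] dwell: s stays 0.0000
seg 2 [50.3°–131.4°] uniform, h=7: full span → s += 7 → s = 7.0000
seg 3 [131.4°–360°] cycloidal, h=20: θ=145.4° here. β=14, B=228.6. 20·(0.0612 − sin(2π·0.0612)/(2π)) = 0.0300 → s = 7.0300

7.0300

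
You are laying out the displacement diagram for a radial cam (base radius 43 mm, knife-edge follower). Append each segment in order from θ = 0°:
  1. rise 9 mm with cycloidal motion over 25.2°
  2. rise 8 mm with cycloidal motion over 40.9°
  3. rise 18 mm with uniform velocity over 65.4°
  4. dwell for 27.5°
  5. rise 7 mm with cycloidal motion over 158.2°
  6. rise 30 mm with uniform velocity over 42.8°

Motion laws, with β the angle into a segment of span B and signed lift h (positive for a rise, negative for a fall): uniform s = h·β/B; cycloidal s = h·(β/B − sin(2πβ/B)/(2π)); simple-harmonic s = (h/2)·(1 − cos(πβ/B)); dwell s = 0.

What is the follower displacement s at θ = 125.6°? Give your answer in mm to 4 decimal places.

seg 1 [0°–25.2°] cycloidal, h=9: full span → s += 9 → s = 9.0000
seg 2 [25.2°–66.1°] cycloidal, h=8: full span → s += 8 → s = 17.0000
seg 3 [66.1°–131.5°] uniform, h=18: θ=125.6° here. β=59.5, B=65.4. 18·59.5/65.4 = 16.3761 → s = 33.3761

33.3761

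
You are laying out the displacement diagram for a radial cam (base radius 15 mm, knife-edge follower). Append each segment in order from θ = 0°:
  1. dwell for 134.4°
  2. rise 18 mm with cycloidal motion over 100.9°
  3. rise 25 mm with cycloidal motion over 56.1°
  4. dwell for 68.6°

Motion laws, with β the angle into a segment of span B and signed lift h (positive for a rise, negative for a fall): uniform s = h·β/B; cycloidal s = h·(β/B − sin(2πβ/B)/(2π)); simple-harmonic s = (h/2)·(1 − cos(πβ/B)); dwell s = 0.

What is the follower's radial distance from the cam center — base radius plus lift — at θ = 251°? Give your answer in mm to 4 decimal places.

seg 1 [0°–134.4°] dwell: s stays 0.0000
seg 2 [134.4°–235.3°] cycloidal, h=18: full span → s += 18 → s = 18.0000
seg 3 [235.3°–291.4°] cycloidal, h=25: θ=251° here. β=15.7, B=56.1. 25·(0.2799 − sin(2π·0.2799)/(2π)) = 3.0874 → s = 21.0874
radial distance = base radius + s = 15 + 21.0874 = 36.0874

36.0874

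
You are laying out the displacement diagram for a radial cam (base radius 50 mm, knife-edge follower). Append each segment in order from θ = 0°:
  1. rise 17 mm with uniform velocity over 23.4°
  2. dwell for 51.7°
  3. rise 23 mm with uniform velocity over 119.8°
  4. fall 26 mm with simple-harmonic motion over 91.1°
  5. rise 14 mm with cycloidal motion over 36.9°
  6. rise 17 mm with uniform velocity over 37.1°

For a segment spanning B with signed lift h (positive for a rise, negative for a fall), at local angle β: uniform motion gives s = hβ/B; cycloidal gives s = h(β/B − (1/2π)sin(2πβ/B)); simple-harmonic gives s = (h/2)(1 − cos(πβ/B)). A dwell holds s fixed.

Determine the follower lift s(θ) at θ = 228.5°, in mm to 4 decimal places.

seg 1 [0°–23.4°] uniform, h=17: full span → s += 17 → s = 17.0000
seg 2 [23.4°–75.1°] dwell: s stays 17.0000
seg 3 [75.1°–194.9°] uniform, h=23: full span → s += 23 → s = 40.0000
seg 4 [194.9°–286°] simple-harmonic, h=-26: θ=228.5° here. β=33.6, B=91.1. -26/2·(1 − cos(π·0.3688)) = -7.7931 → s = 32.2069

32.2069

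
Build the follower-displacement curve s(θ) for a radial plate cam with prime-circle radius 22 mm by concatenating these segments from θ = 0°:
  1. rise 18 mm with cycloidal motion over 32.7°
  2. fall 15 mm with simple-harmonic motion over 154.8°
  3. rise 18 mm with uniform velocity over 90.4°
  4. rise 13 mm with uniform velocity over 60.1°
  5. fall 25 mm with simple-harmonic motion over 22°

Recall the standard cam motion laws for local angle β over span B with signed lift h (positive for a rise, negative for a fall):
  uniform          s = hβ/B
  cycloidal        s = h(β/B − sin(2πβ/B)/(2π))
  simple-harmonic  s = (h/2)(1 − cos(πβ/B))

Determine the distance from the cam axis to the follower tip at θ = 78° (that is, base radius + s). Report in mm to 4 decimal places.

seg 1 [0°–32.7°] cycloidal, h=18: full span → s += 18 → s = 18.0000
seg 2 [32.7°–187.5°] simple-harmonic, h=-15: θ=78° here. β=45.3, B=154.8. -15/2·(1 − cos(π·0.2926)) = -2.9524 → s = 15.0476
radial distance = base radius + s = 22 + 15.0476 = 37.0476

37.0476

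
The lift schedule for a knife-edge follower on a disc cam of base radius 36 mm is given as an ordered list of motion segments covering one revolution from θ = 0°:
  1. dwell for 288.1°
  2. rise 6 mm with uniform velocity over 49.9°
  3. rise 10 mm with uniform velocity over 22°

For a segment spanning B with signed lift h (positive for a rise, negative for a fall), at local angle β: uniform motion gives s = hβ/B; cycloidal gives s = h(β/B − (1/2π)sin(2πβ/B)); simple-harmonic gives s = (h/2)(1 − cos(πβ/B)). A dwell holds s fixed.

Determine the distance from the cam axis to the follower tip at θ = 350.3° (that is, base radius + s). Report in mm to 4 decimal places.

seg 1 [0°–288.1°] dwell: s stays 0.0000
seg 2 [288.1°–338°] uniform, h=6: full span → s += 6 → s = 6.0000
seg 3 [338°–360°] uniform, h=10: θ=350.3° here. β=12.3, B=22. 10·12.3/22 = 5.5909 → s = 11.5909
radial distance = base radius + s = 36 + 11.5909 = 47.5909

47.5909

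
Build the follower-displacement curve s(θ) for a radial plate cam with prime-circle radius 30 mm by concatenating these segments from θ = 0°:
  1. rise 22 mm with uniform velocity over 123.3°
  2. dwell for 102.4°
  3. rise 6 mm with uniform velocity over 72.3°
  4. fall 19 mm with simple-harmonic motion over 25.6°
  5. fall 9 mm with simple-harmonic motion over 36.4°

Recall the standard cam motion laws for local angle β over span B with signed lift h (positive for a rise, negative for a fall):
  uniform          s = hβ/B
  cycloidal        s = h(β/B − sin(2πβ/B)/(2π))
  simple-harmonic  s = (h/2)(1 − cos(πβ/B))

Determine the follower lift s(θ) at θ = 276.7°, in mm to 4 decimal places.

seg 1 [0°–123.3°] uniform, h=22: full span → s += 22 → s = 22.0000
seg 2 [123.3°–225.7°] dwell: s stays 22.0000
seg 3 [225.7°–298°] uniform, h=6: θ=276.7° here. β=51, B=72.3. 6·51/72.3 = 4.2324 → s = 26.2324

26.2324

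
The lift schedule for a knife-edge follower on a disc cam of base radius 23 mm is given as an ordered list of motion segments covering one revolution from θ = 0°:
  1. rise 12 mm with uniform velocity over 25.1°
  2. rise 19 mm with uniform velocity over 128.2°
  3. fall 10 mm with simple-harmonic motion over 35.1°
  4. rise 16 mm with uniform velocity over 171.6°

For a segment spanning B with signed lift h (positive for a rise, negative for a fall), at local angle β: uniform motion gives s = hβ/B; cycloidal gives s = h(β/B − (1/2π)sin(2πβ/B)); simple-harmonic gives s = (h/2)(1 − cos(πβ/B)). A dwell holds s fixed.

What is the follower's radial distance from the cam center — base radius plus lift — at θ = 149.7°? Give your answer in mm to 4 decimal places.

seg 1 [0°–25.1°] uniform, h=12: full span → s += 12 → s = 12.0000
seg 2 [25.1°–153.3°] uniform, h=19: θ=149.7° here. β=124.6, B=128.2. 19·124.6/128.2 = 18.4665 → s = 30.4665
radial distance = base radius + s = 23 + 30.4665 = 53.4665

53.4665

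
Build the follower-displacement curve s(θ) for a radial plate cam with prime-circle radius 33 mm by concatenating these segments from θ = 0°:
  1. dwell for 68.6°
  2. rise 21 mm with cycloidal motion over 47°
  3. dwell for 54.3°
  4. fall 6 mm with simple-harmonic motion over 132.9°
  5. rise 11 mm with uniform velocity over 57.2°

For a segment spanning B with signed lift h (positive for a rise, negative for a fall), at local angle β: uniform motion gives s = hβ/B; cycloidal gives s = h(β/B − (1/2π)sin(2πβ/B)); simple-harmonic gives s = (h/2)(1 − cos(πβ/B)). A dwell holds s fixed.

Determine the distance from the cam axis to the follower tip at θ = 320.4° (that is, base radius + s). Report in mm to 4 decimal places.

seg 1 [0°–68.6°] dwell: s stays 0.0000
seg 2 [68.6°–115.6°] cycloidal, h=21: full span → s += 21 → s = 21.0000
seg 3 [115.6°–169.9°] dwell: s stays 21.0000
seg 4 [169.9°–302.8°] simple-harmonic, h=-6: full span → s += -6 → s = 15.0000
seg 5 [302.8°–360°] uniform, h=11: θ=320.4° here. β=17.6, B=57.2. 11·17.6/57.2 = 3.3846 → s = 18.3846
radial distance = base radius + s = 33 + 18.3846 = 51.3846

51.3846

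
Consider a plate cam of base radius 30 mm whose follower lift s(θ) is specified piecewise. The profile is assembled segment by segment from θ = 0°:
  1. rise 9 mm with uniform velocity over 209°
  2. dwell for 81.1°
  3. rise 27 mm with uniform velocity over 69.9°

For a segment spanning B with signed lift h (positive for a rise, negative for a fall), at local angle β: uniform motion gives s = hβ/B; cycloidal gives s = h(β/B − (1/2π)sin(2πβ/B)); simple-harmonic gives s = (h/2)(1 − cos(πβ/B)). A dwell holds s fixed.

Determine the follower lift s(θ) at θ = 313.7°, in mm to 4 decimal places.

seg 1 [0°–209°] uniform, h=9: full span → s += 9 → s = 9.0000
seg 2 [209°–290.1°] dwell: s stays 9.0000
seg 3 [290.1°–360°] uniform, h=27: θ=313.7° here. β=23.6, B=69.9. 27·23.6/69.9 = 9.1159 → s = 18.1159

18.1159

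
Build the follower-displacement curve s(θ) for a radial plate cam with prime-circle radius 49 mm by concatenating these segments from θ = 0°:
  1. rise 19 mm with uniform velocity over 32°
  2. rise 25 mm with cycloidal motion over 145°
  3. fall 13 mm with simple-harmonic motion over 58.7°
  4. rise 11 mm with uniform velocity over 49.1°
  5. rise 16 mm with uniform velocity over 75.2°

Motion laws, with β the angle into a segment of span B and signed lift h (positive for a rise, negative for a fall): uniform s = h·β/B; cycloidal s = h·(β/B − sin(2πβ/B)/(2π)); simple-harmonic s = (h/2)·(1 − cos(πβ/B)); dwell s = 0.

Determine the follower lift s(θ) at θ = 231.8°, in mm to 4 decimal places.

seg 1 [0°–32°] uniform, h=19: full span → s += 19 → s = 19.0000
seg 2 [32°–177°] cycloidal, h=25: full span → s += 25 → s = 44.0000
seg 3 [177°–235.7°] simple-harmonic, h=-13: θ=231.8° here. β=54.8, B=58.7. -13/2·(1 − cos(π·0.9336)) = -12.8589 → s = 31.1411

31.1411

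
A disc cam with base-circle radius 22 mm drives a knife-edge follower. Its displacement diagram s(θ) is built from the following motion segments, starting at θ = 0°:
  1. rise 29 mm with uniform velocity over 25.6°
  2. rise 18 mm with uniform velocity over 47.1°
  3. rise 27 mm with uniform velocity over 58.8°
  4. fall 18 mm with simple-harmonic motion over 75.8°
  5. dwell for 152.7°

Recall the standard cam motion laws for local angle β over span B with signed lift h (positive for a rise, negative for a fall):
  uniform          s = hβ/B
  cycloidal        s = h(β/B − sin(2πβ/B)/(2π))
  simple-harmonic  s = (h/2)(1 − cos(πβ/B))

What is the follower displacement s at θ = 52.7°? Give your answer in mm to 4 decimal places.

seg 1 [0°–25.6°] uniform, h=29: full span → s += 29 → s = 29.0000
seg 2 [25.6°–72.7°] uniform, h=18: θ=52.7° here. β=27.1, B=47.1. 18·27.1/47.1 = 10.3567 → s = 39.3567

39.3567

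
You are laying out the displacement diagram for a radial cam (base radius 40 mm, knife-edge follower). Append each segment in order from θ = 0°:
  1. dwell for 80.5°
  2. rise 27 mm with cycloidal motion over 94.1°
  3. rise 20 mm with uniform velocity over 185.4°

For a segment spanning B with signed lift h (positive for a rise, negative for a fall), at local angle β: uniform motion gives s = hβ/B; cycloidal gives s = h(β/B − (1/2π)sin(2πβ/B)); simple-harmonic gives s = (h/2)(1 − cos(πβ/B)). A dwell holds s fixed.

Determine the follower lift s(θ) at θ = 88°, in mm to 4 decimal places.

seg 1 [0°–80.5°] dwell: s stays 0.0000
seg 2 [80.5°–174.6°] cycloidal, h=27: θ=88° here. β=7.5, B=94.1. 27·(0.0797 − sin(2π·0.0797)/(2π)) = 0.0888 → s = 0.0888

0.0888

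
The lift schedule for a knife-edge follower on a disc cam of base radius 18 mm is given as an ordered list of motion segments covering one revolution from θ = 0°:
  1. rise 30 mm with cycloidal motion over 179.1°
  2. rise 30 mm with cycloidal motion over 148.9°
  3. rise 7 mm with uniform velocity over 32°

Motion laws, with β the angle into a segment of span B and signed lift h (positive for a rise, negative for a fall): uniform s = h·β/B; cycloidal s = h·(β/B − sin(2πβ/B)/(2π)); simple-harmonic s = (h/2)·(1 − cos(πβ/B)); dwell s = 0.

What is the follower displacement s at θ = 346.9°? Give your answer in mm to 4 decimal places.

seg 1 [0°–179.1°] cycloidal, h=30: full span → s += 30 → s = 30.0000
seg 2 [179.1°–328°] cycloidal, h=30: full span → s += 30 → s = 60.0000
seg 3 [328°–360°] uniform, h=7: θ=346.9° here. β=18.9, B=32. 7·18.9/32 = 4.1344 → s = 64.1344

64.1344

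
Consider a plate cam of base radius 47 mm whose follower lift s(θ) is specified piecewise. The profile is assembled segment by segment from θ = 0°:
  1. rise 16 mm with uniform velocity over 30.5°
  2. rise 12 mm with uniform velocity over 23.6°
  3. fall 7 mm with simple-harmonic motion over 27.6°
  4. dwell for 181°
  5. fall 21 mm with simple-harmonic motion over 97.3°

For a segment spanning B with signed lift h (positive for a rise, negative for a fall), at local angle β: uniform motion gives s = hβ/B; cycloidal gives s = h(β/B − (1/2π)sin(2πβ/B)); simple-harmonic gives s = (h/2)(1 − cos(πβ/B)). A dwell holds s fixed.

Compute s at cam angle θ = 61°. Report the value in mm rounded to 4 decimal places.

seg 1 [0°–30.5°] uniform, h=16: full span → s += 16 → s = 16.0000
seg 2 [30.5°–54.1°] uniform, h=12: full span → s += 12 → s = 28.0000
seg 3 [54.1°–81.7°] simple-harmonic, h=-7: θ=61° here. β=6.9, B=27.6. -7/2·(1 − cos(π·0.2500)) = -1.0251 → s = 26.9749

26.9749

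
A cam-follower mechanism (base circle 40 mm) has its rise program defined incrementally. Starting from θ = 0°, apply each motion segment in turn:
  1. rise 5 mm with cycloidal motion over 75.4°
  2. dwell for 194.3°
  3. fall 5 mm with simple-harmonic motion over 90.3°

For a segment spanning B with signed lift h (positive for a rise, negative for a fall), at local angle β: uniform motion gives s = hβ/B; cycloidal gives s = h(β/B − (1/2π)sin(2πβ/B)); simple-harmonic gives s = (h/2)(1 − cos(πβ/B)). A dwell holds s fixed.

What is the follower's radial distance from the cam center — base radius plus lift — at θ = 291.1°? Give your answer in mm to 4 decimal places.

seg 1 [0°–75.4°] cycloidal, h=5: full span → s += 5 → s = 5.0000
seg 2 [75.4°–269.7°] dwell: s stays 5.0000
seg 3 [269.7°–360°] simple-harmonic, h=-5: θ=291.1° here. β=21.4, B=90.3. -5/2·(1 − cos(π·0.2370)) = -0.6615 → s = 4.3385
radial distance = base radius + s = 40 + 4.3385 = 44.3385

44.3385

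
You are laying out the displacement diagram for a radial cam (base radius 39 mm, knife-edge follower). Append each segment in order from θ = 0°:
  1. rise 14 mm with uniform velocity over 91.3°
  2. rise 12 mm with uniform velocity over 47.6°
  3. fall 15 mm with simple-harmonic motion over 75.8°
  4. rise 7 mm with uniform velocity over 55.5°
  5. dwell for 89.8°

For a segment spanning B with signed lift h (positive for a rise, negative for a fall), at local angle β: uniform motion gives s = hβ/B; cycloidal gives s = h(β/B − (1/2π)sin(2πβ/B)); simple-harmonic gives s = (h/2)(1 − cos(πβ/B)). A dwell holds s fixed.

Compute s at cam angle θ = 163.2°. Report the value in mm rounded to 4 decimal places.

seg 1 [0°–91.3°] uniform, h=14: full span → s += 14 → s = 14.0000
seg 2 [91.3°–138.9°] uniform, h=12: full span → s += 12 → s = 26.0000
seg 3 [138.9°–214.7°] simple-harmonic, h=-15: θ=163.2° here. β=24.3, B=75.8. -15/2·(1 − cos(π·0.3206)) = -3.4929 → s = 22.5071

22.5071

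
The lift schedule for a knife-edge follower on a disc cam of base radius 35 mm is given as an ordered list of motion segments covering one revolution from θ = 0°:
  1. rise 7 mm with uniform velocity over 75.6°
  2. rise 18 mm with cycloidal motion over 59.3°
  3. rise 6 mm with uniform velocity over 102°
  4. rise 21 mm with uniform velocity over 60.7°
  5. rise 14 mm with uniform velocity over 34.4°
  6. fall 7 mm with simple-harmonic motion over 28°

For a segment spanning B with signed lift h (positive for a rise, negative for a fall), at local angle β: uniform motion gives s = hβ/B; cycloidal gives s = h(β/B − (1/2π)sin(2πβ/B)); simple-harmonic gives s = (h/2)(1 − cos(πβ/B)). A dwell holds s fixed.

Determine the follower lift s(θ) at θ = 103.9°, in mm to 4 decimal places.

seg 1 [0°–75.6°] uniform, h=7: full span → s += 7 → s = 7.0000
seg 2 [75.6°–134.9°] cycloidal, h=18: θ=103.9° here. β=28.3, B=59.3. 18·(0.4772 − sin(2π·0.4772)/(2π)) = 8.1818 → s = 15.1818

15.1818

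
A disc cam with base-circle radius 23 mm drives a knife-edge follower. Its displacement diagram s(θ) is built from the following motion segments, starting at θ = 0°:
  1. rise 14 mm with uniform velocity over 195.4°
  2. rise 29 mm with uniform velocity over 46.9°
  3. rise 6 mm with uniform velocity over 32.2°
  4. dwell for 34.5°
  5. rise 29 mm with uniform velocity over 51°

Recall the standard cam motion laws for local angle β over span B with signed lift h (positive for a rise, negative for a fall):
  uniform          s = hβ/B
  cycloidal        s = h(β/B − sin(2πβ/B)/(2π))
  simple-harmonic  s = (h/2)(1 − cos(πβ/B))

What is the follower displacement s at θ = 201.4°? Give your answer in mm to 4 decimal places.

seg 1 [0°–195.4°] uniform, h=14: full span → s += 14 → s = 14.0000
seg 2 [195.4°–242.3°] uniform, h=29: θ=201.4° here. β=6, B=46.9. 29·6/46.9 = 3.7100 → s = 17.7100

17.7100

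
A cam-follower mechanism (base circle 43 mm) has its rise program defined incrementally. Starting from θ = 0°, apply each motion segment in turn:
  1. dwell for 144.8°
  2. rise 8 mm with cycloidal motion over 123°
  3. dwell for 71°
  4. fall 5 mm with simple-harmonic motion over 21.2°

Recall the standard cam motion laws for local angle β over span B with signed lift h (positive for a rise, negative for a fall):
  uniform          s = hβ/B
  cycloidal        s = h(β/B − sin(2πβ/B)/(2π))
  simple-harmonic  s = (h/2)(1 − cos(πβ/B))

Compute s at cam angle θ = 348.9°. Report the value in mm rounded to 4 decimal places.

seg 1 [0°–144.8°] dwell: s stays 0.0000
seg 2 [144.8°–267.8°] cycloidal, h=8: full span → s += 8 → s = 8.0000
seg 3 [267.8°–338.8°] dwell: s stays 8.0000
seg 4 [338.8°–360°] simple-harmonic, h=-5: θ=348.9° here. β=10.1, B=21.2. -5/2·(1 − cos(π·0.4764)) = -2.3149 → s = 5.6851

5.6851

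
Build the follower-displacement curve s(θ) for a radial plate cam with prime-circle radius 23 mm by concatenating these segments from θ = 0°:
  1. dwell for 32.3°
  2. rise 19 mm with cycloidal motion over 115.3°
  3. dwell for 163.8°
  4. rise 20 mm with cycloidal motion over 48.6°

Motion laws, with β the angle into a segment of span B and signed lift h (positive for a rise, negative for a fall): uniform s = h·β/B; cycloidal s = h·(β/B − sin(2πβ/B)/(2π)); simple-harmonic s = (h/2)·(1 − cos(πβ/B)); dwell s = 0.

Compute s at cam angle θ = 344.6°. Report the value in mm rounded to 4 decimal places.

seg 1 [0°–32.3°] dwell: s stays 0.0000
seg 2 [32.3°–147.6°] cycloidal, h=19: full span → s += 19 → s = 19.0000
seg 3 [147.6°–311.4°] dwell: s stays 19.0000
seg 4 [311.4°–360°] cycloidal, h=20: θ=344.6° here. β=33.2, B=48.6. 20·(0.6831 − sin(2π·0.6831)/(2π)) = 16.5688 → s = 35.5688

35.5688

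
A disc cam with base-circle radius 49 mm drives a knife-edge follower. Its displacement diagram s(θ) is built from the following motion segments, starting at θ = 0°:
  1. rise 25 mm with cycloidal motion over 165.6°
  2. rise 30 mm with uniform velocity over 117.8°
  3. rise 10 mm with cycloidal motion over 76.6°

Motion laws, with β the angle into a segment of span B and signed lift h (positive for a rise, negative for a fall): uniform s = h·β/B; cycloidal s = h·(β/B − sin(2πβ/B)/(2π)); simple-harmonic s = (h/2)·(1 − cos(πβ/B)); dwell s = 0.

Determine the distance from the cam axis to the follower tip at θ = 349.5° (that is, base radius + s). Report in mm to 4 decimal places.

seg 1 [0°–165.6°] cycloidal, h=25: full span → s += 25 → s = 25.0000
seg 2 [165.6°–283.4°] uniform, h=30: full span → s += 30 → s = 55.0000
seg 3 [283.4°–360°] cycloidal, h=10: θ=349.5° here. β=66.1, B=76.6. 10·(0.8629 − sin(2π·0.8629)/(2π)) = 9.8367 → s = 64.8367
radial distance = base radius + s = 49 + 64.8367 = 113.8367

113.8367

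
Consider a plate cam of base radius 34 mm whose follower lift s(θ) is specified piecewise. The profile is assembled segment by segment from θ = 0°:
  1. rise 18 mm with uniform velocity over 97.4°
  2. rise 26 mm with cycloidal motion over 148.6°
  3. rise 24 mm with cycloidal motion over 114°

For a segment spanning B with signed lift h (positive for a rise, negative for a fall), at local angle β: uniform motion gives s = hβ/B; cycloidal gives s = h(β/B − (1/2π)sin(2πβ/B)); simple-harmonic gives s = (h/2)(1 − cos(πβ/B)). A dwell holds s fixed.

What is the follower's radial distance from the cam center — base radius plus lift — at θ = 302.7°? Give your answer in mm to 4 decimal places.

seg 1 [0°–97.4°] uniform, h=18: full span → s += 18 → s = 18.0000
seg 2 [97.4°–246°] cycloidal, h=26: full span → s += 26 → s = 44.0000
seg 3 [246°–360°] cycloidal, h=24: θ=302.7° here. β=56.7, B=114. 24·(0.4974 − sin(2π·0.4974)/(2π)) = 11.8737 → s = 55.8737
radial distance = base radius + s = 34 + 55.8737 = 89.8737

89.8737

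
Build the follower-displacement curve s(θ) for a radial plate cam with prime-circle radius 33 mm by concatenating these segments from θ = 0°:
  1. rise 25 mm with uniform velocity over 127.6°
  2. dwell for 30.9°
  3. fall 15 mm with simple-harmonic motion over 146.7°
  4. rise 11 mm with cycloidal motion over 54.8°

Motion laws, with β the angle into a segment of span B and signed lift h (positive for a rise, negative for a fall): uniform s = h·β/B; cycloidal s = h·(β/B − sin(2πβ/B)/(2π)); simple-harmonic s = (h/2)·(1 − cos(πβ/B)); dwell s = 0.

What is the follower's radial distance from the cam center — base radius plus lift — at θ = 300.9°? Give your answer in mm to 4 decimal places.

seg 1 [0°–127.6°] uniform, h=25: full span → s += 25 → s = 25.0000
seg 2 [127.6°–158.5°] dwell: s stays 25.0000
seg 3 [158.5°–305.2°] simple-harmonic, h=-15: θ=300.9° here. β=142.4, B=146.7. -15/2·(1 − cos(π·0.9707)) = -14.9682 → s = 10.0318
radial distance = base radius + s = 33 + 10.0318 = 43.0318

43.0318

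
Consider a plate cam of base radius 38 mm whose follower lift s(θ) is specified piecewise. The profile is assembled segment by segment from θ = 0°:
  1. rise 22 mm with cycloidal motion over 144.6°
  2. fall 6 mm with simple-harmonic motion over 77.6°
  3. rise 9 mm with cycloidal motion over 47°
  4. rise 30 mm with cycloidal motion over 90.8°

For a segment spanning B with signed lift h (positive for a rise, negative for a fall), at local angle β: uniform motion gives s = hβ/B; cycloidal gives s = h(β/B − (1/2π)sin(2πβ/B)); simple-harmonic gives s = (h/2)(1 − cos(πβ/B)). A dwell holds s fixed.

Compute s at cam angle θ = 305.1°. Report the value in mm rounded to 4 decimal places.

seg 1 [0°–144.6°] cycloidal, h=22: full span → s += 22 → s = 22.0000
seg 2 [144.6°–222.2°] simple-harmonic, h=-6: full span → s += -6 → s = 16.0000
seg 3 [222.2°–269.2°] cycloidal, h=9: full span → s += 9 → s = 25.0000
seg 4 [269.2°–360°] cycloidal, h=30: θ=305.1° here. β=35.9, B=90.8. 30·(0.3954 − sin(2π·0.3954)/(2π)) = 8.9437 → s = 33.9437

33.9437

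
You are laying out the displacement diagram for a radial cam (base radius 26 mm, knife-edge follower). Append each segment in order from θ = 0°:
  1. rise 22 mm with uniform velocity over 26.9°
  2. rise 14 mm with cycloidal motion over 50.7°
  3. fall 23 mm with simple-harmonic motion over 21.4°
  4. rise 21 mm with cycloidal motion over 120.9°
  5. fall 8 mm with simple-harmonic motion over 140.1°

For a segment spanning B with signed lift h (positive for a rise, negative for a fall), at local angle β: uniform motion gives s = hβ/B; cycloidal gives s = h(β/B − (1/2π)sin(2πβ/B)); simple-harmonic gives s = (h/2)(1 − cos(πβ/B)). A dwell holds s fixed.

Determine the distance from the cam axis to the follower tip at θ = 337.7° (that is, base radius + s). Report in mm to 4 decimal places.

seg 1 [0°–26.9°] uniform, h=22: full span → s += 22 → s = 22.0000
seg 2 [26.9°–77.6°] cycloidal, h=14: full span → s += 14 → s = 36.0000
seg 3 [77.6°–99°] simple-harmonic, h=-23: full span → s += -23 → s = 13.0000
seg 4 [99°–219.9°] cycloidal, h=21: full span → s += 21 → s = 34.0000
seg 5 [219.9°–360°] simple-harmonic, h=-8: θ=337.7° here. β=117.8, B=140.1. -8/2·(1 − cos(π·0.8408)) = -7.5102 → s = 26.4898
radial distance = base radius + s = 26 + 26.4898 = 52.4898

52.4898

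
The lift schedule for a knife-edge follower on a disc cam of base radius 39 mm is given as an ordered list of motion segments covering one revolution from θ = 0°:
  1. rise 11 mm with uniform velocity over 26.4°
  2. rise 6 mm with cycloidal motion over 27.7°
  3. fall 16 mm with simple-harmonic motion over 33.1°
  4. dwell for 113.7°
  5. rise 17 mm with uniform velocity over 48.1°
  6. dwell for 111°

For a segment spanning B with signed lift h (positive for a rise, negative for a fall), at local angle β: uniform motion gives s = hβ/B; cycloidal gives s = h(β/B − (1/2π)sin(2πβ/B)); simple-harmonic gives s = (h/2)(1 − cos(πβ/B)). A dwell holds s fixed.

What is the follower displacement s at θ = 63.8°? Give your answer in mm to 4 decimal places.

seg 1 [0°–26.4°] uniform, h=11: full span → s += 11 → s = 11.0000
seg 2 [26.4°–54.1°] cycloidal, h=6: full span → s += 6 → s = 17.0000
seg 3 [54.1°–87.2°] simple-harmonic, h=-16: θ=63.8° here. β=9.7, B=33.1. -16/2·(1 − cos(π·0.2931)) = -3.1576 → s = 13.8424

13.8424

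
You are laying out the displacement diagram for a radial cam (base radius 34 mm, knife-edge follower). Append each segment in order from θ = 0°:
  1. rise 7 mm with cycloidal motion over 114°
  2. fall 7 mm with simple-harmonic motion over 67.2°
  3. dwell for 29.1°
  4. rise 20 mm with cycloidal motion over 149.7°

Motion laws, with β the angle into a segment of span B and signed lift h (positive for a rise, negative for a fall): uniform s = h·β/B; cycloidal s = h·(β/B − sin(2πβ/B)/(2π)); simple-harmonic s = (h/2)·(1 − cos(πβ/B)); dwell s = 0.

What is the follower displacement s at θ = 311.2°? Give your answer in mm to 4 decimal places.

seg 1 [0°–114°] cycloidal, h=7: full span → s += 7 → s = 7.0000
seg 2 [114°–181.2°] simple-harmonic, h=-7: full span → s += -7 → s = 0.0000
seg 3 [181.2°–210.3°] dwell: s stays 0.0000
seg 4 [210.3°–360°] cycloidal, h=20: θ=311.2° here. β=100.9, B=149.7. 20·(0.6740 − sin(2π·0.6740)/(2π)) = 16.3075 → s = 16.3075

16.3075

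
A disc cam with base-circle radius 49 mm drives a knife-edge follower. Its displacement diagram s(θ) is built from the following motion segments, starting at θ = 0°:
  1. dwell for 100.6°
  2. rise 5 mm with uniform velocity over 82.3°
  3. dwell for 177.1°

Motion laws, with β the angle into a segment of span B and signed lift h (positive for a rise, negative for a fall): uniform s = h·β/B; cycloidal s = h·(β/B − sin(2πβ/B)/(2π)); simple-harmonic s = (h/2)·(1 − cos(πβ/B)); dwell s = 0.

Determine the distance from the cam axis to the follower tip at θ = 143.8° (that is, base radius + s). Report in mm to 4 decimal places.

seg 1 [0°–100.6°] dwell: s stays 0.0000
seg 2 [100.6°–182.9°] uniform, h=5: θ=143.8° here. β=43.2, B=82.3. 5·43.2/82.3 = 2.6245 → s = 2.6245
radial distance = base radius + s = 49 + 2.6245 = 51.6245

51.6245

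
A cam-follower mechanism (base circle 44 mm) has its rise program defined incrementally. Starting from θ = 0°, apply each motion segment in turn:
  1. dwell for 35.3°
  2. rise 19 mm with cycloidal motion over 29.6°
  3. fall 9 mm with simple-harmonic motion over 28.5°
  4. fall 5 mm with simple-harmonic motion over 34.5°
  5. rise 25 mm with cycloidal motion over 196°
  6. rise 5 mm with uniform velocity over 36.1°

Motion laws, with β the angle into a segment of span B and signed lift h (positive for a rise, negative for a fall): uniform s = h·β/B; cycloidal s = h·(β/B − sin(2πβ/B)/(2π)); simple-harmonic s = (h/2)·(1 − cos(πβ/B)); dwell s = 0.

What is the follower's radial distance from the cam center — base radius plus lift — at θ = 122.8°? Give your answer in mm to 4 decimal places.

seg 1 [0°–35.3°] dwell: s stays 0.0000
seg 2 [35.3°–64.9°] cycloidal, h=19: full span → s += 19 → s = 19.0000
seg 3 [64.9°–93.4°] simple-harmonic, h=-9: full span → s += -9 → s = 10.0000
seg 4 [93.4°–127.9°] simple-harmonic, h=-5: θ=122.8° here. β=29.4, B=34.5. -5/2·(1 − cos(π·0.8522)) = -4.7352 → s = 5.2648
radial distance = base radius + s = 44 + 5.2648 = 49.2648

49.2648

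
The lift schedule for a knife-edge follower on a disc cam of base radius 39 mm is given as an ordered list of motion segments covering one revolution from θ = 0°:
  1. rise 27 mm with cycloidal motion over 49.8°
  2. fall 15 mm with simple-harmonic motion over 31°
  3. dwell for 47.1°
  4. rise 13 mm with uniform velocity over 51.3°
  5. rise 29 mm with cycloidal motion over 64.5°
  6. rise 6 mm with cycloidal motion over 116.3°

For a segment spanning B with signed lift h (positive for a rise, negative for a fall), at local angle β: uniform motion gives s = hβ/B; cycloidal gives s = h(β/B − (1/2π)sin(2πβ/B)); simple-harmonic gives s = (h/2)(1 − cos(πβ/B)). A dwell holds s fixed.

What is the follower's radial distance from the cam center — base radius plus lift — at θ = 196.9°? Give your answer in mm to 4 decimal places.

seg 1 [0°–49.8°] cycloidal, h=27: full span → s += 27 → s = 27.0000
seg 2 [49.8°–80.8°] simple-harmonic, h=-15: full span → s += -15 → s = 12.0000
seg 3 [80.8°–127.9°] dwell: s stays 12.0000
seg 4 [127.9°–179.2°] uniform, h=13: full span → s += 13 → s = 25.0000
seg 5 [179.2°–243.7°] cycloidal, h=29: θ=196.9° here. β=17.7, B=64.5. 29·(0.2744 − sin(2π·0.2744)/(2π)) = 3.3969 → s = 28.3969
radial distance = base radius + s = 39 + 28.3969 = 67.3969

67.3969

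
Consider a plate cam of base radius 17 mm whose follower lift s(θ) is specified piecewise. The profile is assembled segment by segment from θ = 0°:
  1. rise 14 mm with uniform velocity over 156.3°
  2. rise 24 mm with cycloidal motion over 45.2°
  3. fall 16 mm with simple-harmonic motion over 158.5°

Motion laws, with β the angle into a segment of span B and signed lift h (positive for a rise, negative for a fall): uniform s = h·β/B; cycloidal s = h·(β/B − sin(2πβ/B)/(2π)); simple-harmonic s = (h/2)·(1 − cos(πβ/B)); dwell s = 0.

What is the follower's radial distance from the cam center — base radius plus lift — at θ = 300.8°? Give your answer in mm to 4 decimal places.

seg 1 [0°–156.3°] uniform, h=14: full span → s += 14 → s = 14.0000
seg 2 [156.3°–201.5°] cycloidal, h=24: full span → s += 24 → s = 38.0000
seg 3 [201.5°–360°] simple-harmonic, h=-16: θ=300.8° here. β=99.3, B=158.5. -16/2·(1 − cos(π·0.6265)) = -11.0962 → s = 26.9038
radial distance = base radius + s = 17 + 26.9038 = 43.9038

43.9038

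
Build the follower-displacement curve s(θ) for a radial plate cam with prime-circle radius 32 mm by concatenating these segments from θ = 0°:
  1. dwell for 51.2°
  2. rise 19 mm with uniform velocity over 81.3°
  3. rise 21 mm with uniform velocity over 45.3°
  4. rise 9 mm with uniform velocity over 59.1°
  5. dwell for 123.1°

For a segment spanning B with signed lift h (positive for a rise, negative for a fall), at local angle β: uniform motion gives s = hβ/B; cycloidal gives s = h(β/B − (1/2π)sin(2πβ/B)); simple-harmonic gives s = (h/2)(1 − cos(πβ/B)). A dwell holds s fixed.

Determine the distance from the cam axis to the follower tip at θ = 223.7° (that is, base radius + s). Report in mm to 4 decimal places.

seg 1 [0°–51.2°] dwell: s stays 0.0000
seg 2 [51.2°–132.5°] uniform, h=19: full span → s += 19 → s = 19.0000
seg 3 [132.5°–177.8°] uniform, h=21: full span → s += 21 → s = 40.0000
seg 4 [177.8°–236.9°] uniform, h=9: θ=223.7° here. β=45.9, B=59.1. 9·45.9/59.1 = 6.9898 → s = 46.9898
radial distance = base radius + s = 32 + 46.9898 = 78.9898

78.9898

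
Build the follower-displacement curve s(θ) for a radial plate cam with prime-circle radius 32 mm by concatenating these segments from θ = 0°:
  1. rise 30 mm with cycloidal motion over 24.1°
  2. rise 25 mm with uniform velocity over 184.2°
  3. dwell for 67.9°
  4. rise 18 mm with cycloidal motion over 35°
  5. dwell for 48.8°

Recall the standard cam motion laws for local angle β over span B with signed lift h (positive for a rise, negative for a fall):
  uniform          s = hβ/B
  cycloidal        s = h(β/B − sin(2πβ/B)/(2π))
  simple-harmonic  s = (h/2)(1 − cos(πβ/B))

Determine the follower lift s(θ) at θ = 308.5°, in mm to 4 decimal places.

seg 1 [0°–24.1°] cycloidal, h=30: full span → s += 30 → s = 30.0000
seg 2 [24.1°–208.3°] uniform, h=25: full span → s += 25 → s = 55.0000
seg 3 [208.3°–276.2°] dwell: s stays 55.0000
seg 4 [276.2°–311.2°] cycloidal, h=18: θ=308.5° here. β=32.3, B=35. 18·(0.9229 − sin(2π·0.9229)/(2π)) = 17.9463 → s = 72.9463

72.9463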